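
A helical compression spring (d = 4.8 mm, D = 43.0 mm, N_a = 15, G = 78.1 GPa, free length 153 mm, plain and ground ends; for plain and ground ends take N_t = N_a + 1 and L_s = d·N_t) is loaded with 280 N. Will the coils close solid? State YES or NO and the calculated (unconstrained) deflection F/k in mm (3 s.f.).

k = Gd⁴/(8D³N_a) = (78.1×10³)(4.8⁴)/(8·43.0³·15) = 4.3454 N/mm
N_t = 16; L_s = 4.8·16 = 76.8 mm; δ_solid = L₀ − L_s = 153 − 76.8 = 76.2 mm
δ = F/k = 280/4.3454 = 64.436 mm
δ < δ_solid → spring does not go solid

NO, δ = 64.4 mm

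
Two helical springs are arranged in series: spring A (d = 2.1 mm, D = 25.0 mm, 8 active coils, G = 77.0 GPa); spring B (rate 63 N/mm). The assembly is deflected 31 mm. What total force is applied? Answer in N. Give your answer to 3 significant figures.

45.3 N

k_A = Gd⁴/(8D³N_a) = (77.0×10³)(2.1⁴)/(8·25.0³·8) = 1.4975 N/mm
Series: 1/k_eq = 1/1.4975 + 1/63 = 0.68365; k_eq = 1.4627 N/mm
F = k_eq·δ = 1.4627·31 = 45.345 N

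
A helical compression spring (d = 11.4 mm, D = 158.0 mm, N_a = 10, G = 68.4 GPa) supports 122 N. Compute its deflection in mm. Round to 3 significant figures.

33.3 mm

k = Gd⁴/(8D³N_a) = (68.4×10³)(11.4⁴)/(8·158.0³·10) = 3.6611 N/mm
δ = F/k = 122 / 3.6611 = 33.323 mm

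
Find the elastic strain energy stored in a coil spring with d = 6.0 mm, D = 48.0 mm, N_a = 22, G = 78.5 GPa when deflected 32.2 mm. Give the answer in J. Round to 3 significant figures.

k = Gd⁴/(8D³N_a) = (78.5×10³)(6.0⁴)/(8·48.0³·22) = 5.2268 N/mm
U = ½kδ² = 0.5 × 5.2268 × 32.2² = 2709.7 N·mm = 2.7097 J

2.71 J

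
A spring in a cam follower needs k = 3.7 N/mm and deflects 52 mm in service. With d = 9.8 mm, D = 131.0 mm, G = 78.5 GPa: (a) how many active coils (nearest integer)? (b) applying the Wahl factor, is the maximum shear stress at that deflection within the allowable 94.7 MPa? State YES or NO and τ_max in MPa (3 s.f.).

N_a = Gd⁴/(8D³k) = (78.5×10³)(9.8⁴)/(8·131.0³·3.7) = 10.88 → N_a = 11
Actual rate k = Gd⁴/(8D³·11) = 3.66 N/mm
Working load F = kδ = 3.66·52 = 190.32 N
C = 131.0/9.8 = 13.3673; K_W = (4C−1)/(4C−4)+0.615/C = 1.1067
τ_max = K_W·8FD/(πd³) = 1.1067·67.455 = 74.649 MPa
τ_max ≤ 94.7 MPa → acceptable

(a) 11 coils; (b) YES, τ_max = 74.6 MPa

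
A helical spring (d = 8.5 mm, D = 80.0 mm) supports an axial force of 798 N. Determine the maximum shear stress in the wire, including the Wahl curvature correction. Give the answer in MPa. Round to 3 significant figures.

306 MPa

Spring index C = D/d = 80.0/8.5 = 9.4118
K_W = (4C−1)/(4C−4) + 0.615/C = 36.647/33.647 + 0.0653 = 1.1545
τ₀ = 8FD/(πd³) = 8·798·80.0/(π·8.5³) = 510720/1929.3 = 264.71 MPa
τ_max = K·τ₀ = 1.1545 × 264.71 = 305.61 MPa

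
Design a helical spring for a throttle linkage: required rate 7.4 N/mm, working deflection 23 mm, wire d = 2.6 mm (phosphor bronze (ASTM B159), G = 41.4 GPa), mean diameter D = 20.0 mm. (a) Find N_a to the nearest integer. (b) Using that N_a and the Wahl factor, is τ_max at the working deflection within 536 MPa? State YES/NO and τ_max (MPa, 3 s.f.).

(a) 4 coils; (b) NO, τ_max = 587 MPa

N_a = Gd⁴/(8D³k) = (41.4×10³)(2.6⁴)/(8·20.0³·7.4) = 3.995 → N_a = 4
Actual rate k = Gd⁴/(8D³·4) = 7.3902 N/mm
Working load F = kδ = 7.3902·23 = 169.97 N
C = 20.0/2.6 = 7.6923; K_W = (4C−1)/(4C−4)+0.615/C = 1.1920
τ_max = K_W·8FD/(πd³) = 1.1920·492.53 = 587.1 MPa
τ_max > 536 MPa → exceeds allowable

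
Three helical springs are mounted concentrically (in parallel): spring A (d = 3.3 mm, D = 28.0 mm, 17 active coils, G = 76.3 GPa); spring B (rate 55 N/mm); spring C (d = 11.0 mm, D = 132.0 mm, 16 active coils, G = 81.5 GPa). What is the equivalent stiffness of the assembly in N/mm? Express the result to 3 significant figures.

62.1 N/mm

k_A = Gd⁴/(8D³N_a) = (76.3×10³)(3.3⁴)/(8·28.0³·17) = 3.0309 N/mm
k_C = Gd⁴/(8D³N_a) = (81.5×10³)(11.0⁴)/(8·132.0³·16) = 4.0532 N/mm
Parallel: k_eq = 3.0309 + 55 + 4.0532 = 62.084 N/mm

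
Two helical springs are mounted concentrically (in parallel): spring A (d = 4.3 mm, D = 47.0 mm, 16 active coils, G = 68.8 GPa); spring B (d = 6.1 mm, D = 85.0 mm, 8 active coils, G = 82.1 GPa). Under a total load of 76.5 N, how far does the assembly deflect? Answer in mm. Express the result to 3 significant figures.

16.4 mm

k_A = Gd⁴/(8D³N_a) = (68.8×10³)(4.3⁴)/(8·47.0³·16) = 1.7699 N/mm
k_B = Gd⁴/(8D³N_a) = (82.1×10³)(6.1⁴)/(8·85.0³·8) = 2.8922 N/mm
Parallel: k_eq = 1.7699 + 2.8922 = 4.6621 N/mm
δ = F/k_eq = 76.5/4.6621 = 16.409 mm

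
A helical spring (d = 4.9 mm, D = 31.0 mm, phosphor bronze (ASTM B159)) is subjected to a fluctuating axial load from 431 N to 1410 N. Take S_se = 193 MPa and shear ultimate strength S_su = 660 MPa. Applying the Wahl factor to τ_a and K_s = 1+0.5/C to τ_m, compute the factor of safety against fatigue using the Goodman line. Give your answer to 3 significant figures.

0.321

C = D/d = 31.0/4.9 = 6.3265; K_W = (4C−1)/(4C−4)+0.615/C = 1.2380; K_s = 1+0.5/C = 1.0790
F_a = (F_max−F_min)/2 = 489.5 N; F_m = (F_max+F_min)/2 = 920.5 N
τ_a = K_W·8F_aD/(πd³) = 1.2380 × 328.45 = 406.62 MPa
τ_m = K_s·8F_mD/(πd³) = 1.0790 × 617.64 = 666.46 MPa
Goodman: 1/n_f = τ_a/S_se + τ_m/S_su = 406.62/193 + 666.46/660 = 2.10685 + 1.00978 = 3.1166
n_f = 1/3.1166 = 0.3209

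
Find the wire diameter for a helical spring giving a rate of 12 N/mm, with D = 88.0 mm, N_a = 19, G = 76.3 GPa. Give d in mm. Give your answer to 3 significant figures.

11.3 mm

d = (8D³N_a·k / G)^(1/4) = (8·88.0³·19·12 / (76.3×10³))^0.25
  = (16291)^0.25 = 11.2976 mm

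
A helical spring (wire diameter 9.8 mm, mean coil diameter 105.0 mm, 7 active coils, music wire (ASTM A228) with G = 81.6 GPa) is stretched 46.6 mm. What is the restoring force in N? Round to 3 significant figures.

541 N

k = Gd⁴/(8D³N_a) = (81.6×10³)(9.8⁴)/(8·105.0³·7) = 11.61 N/mm
F = k·δ = 11.61 × 46.6 = 541.03 N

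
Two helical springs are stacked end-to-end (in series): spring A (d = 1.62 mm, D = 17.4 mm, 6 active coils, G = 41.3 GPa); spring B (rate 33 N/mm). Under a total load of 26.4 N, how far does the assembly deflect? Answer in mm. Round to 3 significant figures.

k_A = Gd⁴/(8D³N_a) = (41.3×10³)(1.62⁴)/(8·17.4³·6) = 1.1249 N/mm
Series: 1/k_eq = 1/1.1249 + 1/33 = 0.91926; k_eq = 1.0878 N/mm
δ = F/k_eq = 26.4/1.0878 = 24.268 mm

24.3 mm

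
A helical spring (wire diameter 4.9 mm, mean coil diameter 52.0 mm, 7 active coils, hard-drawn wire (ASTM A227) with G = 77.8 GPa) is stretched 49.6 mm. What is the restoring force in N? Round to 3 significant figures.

283 N

k = Gd⁴/(8D³N_a) = (77.8×10³)(4.9⁴)/(8·52.0³·7) = 5.6959 N/mm
F = k·δ = 5.6959 × 49.6 = 282.52 N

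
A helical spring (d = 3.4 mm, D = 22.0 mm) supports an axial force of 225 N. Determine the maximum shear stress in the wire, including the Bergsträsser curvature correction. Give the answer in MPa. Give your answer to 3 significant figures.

391 MPa

Spring index C = D/d = 22.0/3.4 = 6.4706
K_B = (4C+2)/(4C−3) = 27.882/22.882 = 1.2185
τ₀ = 8FD/(πd³) = 8·225·22.0/(π·3.4³) = 39600/123.48 = 320.71 MPa
τ_max = K·τ₀ = 1.2185 × 320.71 = 390.78 MPa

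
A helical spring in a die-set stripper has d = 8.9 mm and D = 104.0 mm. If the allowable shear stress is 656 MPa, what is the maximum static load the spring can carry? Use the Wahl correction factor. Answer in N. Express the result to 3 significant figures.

C = D/d = 104.0/8.9 = 11.6854
K_W = (4C−1)/(4C−4) + 0.615/C = 45.742/42.742 + 0.0526 = 1.1228
τ_max = K·8FD/(πd³) → F_max = τ_allow·πd³/(8DK)
F_max = 656·π·8.9³/(8·104.0·1.1228) = 1.4529e+06/934.19 = 1555.2 N

1560 N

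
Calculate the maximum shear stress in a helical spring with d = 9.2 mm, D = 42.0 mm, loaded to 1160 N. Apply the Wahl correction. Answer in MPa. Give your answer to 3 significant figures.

Spring index C = D/d = 42.0/9.2 = 4.5652
K_W = (4C−1)/(4C−4) + 0.615/C = 17.261/14.261 + 0.1347 = 1.3451
τ₀ = 8FD/(πd³) = 8·1160·42.0/(π·9.2³) = 389760/2446.3 = 159.32 MPa
τ_max = K·τ₀ = 1.3451 × 159.32 = 214.3 MPa

214 MPa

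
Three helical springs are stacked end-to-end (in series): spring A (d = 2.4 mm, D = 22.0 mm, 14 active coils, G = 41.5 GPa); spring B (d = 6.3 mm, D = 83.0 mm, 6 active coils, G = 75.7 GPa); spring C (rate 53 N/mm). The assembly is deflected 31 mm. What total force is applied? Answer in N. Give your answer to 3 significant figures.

27.8 N

k_A = Gd⁴/(8D³N_a) = (41.5×10³)(2.4⁴)/(8·22.0³·14) = 1.1545 N/mm
k_B = Gd⁴/(8D³N_a) = (75.7×10³)(6.3⁴)/(8·83.0³·6) = 4.3449 N/mm
Series: 1/k_eq = 1/1.1545 + 1/4.3449 + 1/53 = 1.1152; k_eq = 0.89672 N/mm
F = k_eq·δ = 0.89672·31 = 27.798 N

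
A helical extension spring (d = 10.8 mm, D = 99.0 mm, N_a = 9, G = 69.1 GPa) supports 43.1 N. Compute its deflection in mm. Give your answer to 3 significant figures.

3.20 mm

k = Gd⁴/(8D³N_a) = (69.1×10³)(10.8⁴)/(8·99.0³·9) = 13.457 N/mm
δ = F/k = 43.1 / 13.457 = 3.2029 mm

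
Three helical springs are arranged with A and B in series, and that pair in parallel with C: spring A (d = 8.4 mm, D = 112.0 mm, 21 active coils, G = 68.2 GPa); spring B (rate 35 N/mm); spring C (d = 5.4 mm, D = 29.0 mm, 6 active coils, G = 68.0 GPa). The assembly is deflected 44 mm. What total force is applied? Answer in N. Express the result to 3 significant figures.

2230 N

k_A = Gd⁴/(8D³N_a) = (68.2×10³)(8.4⁴)/(8·112.0³·21) = 1.4386 N/mm
k_C = Gd⁴/(8D³N_a) = (68.0×10³)(5.4⁴)/(8·29.0³·6) = 49.391 N/mm
Springs A,B series: k_AB = 1/(1/1.4386+1/35) = 1.3818 N/mm; parallel with C: k_eq = 1.3818+49.391 = 50.773 N/mm
F = k_eq·δ = 50.773·44 = 2234 N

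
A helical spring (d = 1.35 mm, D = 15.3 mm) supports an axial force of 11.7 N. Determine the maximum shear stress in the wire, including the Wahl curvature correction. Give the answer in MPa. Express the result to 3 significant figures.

209 MPa

Spring index C = D/d = 15.3/1.35 = 11.3333
K_W = (4C−1)/(4C−4) + 0.615/C = 44.333/41.333 + 0.0543 = 1.1268
τ₀ = 8FD/(πd³) = 8·11.7·15.3/(π·1.35³) = 1432.08/7.7295 = 185.27 MPa
τ_max = K·τ₀ = 1.1268 × 185.27 = 208.78 MPa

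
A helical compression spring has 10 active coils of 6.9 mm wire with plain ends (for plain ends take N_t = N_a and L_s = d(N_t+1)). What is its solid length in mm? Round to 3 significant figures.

plain ends: N_t = N_a = 10
L_s = d·(N_t+1) = 6.9 × 11 = 75.9 mm

75.9 mm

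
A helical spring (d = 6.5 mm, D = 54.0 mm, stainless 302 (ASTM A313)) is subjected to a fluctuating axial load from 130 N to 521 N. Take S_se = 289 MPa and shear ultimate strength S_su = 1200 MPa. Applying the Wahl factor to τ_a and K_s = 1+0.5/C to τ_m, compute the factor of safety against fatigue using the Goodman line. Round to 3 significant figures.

C = D/d = 54.0/6.5 = 8.3077; K_W = (4C−1)/(4C−4)+0.615/C = 1.1767; K_s = 1+0.5/C = 1.0602
F_a = (F_max−F_min)/2 = 195.5 N; F_m = (F_max+F_min)/2 = 325.5 N
τ_a = K_W·8F_aD/(πd³) = 1.1767 × 97.891 = 115.18 MPa
τ_m = K_s·8F_mD/(πd³) = 1.0602 × 162.98 = 172.79 MPa
Goodman: 1/n_f = τ_a/S_se + τ_m/S_su = 115.18/289 + 172.79/1200 = 0.39856 + 0.14399 = 0.54255
n_f = 1/0.54255 = 1.843

1.84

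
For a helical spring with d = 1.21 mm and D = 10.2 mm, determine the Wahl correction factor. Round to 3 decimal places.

1.174

C = D/d = 10.2/1.21 = 8.4298
K_W = (4C−1)/(4C−4) + 0.615/C = 32.719/29.719 + 0.0730 = 1.1739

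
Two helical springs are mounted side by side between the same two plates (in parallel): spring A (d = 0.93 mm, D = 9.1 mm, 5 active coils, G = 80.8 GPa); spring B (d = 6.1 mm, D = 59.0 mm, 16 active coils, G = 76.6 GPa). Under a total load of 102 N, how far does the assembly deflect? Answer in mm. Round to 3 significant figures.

16.9 mm

k_A = Gd⁴/(8D³N_a) = (80.8×10³)(0.93⁴)/(8·9.1³·5) = 2.0052 N/mm
k_B = Gd⁴/(8D³N_a) = (76.6×10³)(6.1⁴)/(8·59.0³·16) = 4.0344 N/mm
Parallel: k_eq = 2.0052 + 4.0344 = 6.0396 N/mm
δ = F/k_eq = 102/6.0396 = 16.888 mm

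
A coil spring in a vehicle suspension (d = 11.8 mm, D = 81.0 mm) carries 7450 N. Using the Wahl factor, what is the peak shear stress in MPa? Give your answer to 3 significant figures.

1140 MPa

Spring index C = D/d = 81.0/11.8 = 6.8644
K_W = (4C−1)/(4C−4) + 0.615/C = 26.458/23.458 + 0.0896 = 1.2175
τ₀ = 8FD/(πd³) = 8·7450·81.0/(π·11.8³) = 4.8276e+06/5161.7 = 935.27 MPa
τ_max = K·τ₀ = 1.2175 × 935.27 = 1138.7 MPa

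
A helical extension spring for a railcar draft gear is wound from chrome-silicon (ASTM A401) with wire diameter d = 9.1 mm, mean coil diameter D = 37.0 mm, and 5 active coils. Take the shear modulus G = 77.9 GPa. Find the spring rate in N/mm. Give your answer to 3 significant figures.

k = Gd⁴/(8D³N_a) = (77.9×10³ × 9.1⁴) / (8 × 37.0³ × 5)
  = 5.34199e+08 / 2.02612e+06 = 263.66 N/mm

264 N/mm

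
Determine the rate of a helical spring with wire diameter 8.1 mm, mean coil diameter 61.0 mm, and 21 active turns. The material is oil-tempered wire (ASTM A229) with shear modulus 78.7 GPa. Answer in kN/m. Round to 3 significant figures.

8.88 kN/m

k = Gd⁴/(8D³N_a) = (78.7×10³ × 8.1⁴) / (8 × 61.0³ × 21)
  = 3.38778e+08 / 3.81328e+07 = 8.8842 N/mm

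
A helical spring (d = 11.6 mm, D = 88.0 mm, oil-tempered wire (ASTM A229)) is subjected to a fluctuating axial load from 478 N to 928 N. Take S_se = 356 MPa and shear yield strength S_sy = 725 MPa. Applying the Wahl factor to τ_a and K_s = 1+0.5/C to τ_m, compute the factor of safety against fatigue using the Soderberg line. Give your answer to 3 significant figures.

3.89

C = D/d = 88.0/11.6 = 7.5862; K_W = (4C−1)/(4C−4)+0.615/C = 1.1949; K_s = 1+0.5/C = 1.0659
F_a = (F_max−F_min)/2 = 225 N; F_m = (F_max+F_min)/2 = 703 N
τ_a = K_W·8F_aD/(πd³) = 1.1949 × 32.302 = 38.599 MPa
τ_m = K_s·8F_mD/(πd³) = 1.0659 × 100.93 = 107.58 MPa
Soderberg: 1/n_f = τ_a/S_se + τ_m/S_sy = 38.599/356 + 107.58/725 = 0.10842 + 0.14838 = 0.25681
n_f = 1/0.25681 = 3.894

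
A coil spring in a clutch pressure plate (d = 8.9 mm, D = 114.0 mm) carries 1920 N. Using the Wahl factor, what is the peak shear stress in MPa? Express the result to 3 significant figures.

879 MPa

Spring index C = D/d = 114.0/8.9 = 12.8090
K_W = (4C−1)/(4C−4) + 0.615/C = 50.236/47.236 + 0.0480 = 1.1115
τ₀ = 8FD/(πd³) = 8·1920·114.0/(π·8.9³) = 1.75104e+06/2214.7 = 790.64 MPa
τ_max = K·τ₀ = 1.1115 × 790.64 = 878.81 MPa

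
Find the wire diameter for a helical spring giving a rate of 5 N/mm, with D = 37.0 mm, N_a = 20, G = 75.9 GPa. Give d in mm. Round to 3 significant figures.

d = (8D³N_a·k / G)^(1/4) = (8·37.0³·20·5 / (75.9×10³))^0.25
  = (533.89)^0.25 = 4.8069 mm

4.81 mm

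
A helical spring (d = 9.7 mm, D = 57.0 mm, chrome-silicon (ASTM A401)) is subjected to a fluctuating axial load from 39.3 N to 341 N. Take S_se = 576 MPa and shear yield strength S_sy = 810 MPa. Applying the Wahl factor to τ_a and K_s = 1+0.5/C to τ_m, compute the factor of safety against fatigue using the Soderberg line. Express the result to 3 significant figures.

C = D/d = 57.0/9.7 = 5.8763; K_W = (4C−1)/(4C−4)+0.615/C = 1.2585; K_s = 1+0.5/C = 1.0851
F_a = (F_max−F_min)/2 = 150.85 N; F_m = (F_max+F_min)/2 = 190.15 N
τ_a = K_W·8F_aD/(πd³) = 1.2585 × 23.991 = 30.192 MPa
τ_m = K_s·8F_mD/(πd³) = 1.0851 × 30.241 = 32.814 MPa
Soderberg: 1/n_f = τ_a/S_se + τ_m/S_sy = 30.192/576 + 32.814/810 = 0.05242 + 0.04051 = 0.092927
n_f = 1/0.092927 = 10.76

10.8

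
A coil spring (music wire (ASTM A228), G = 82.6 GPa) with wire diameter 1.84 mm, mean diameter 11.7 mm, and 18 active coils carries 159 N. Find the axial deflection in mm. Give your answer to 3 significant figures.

k = Gd⁴/(8D³N_a) = (82.6×10³)(1.84⁴)/(8·11.7³·18) = 4.1052 N/mm
δ = F/k = 159 / 4.1052 = 38.732 mm

38.7 mm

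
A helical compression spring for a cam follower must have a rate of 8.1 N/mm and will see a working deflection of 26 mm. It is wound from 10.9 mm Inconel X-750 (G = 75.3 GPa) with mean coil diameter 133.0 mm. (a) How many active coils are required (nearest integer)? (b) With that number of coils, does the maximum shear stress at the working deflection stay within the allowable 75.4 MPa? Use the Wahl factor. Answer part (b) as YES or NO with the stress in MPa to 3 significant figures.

N_a = Gd⁴/(8D³k) = (75.3×10³)(10.9⁴)/(8·133.0³·8.1) = 6.972 → N_a = 7
Actual rate k = Gd⁴/(8D³·7) = 8.0679 N/mm
Working load F = kδ = 8.0679·26 = 209.76 N
C = 133.0/10.9 = 12.2018; K_W = (4C−1)/(4C−4)+0.615/C = 1.1174
τ_max = K_W·8FD/(πd³) = 1.1174·54.858 = 61.296 MPa
τ_max ≤ 75.4 MPa → acceptable

(a) 7 coils; (b) YES, τ_max = 61.3 MPa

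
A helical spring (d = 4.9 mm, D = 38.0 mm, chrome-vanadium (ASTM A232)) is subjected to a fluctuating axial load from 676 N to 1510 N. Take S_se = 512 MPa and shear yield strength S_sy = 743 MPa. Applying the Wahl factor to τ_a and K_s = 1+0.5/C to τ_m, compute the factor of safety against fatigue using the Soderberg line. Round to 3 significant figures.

0.480

C = D/d = 38.0/4.9 = 7.7551; K_W = (4C−1)/(4C−4)+0.615/C = 1.1903; K_s = 1+0.5/C = 1.0645
F_a = (F_max−F_min)/2 = 417 N; F_m = (F_max+F_min)/2 = 1093 N
τ_a = K_W·8F_aD/(πd³) = 1.1903 × 342.98 = 408.26 MPa
τ_m = K_s·8F_mD/(πd³) = 1.0645 × 898.99 = 956.95 MPa
Soderberg: 1/n_f = τ_a/S_se + τ_m/S_sy = 408.26/512 + 956.95/743 = 0.79739 + 1.28796 = 2.0853
n_f = 1/2.0853 = 0.4795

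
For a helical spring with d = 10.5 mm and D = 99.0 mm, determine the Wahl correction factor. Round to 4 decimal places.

C = D/d = 99.0/10.5 = 9.4286
K_W = (4C−1)/(4C−4) + 0.615/C = 36.714/33.714 + 0.0652 = 1.1542

1.1542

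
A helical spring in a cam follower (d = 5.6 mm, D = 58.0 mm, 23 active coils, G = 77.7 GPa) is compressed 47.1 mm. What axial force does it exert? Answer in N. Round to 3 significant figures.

k = Gd⁴/(8D³N_a) = (77.7×10³)(5.6⁴)/(8·58.0³·23) = 2.1285 N/mm
F = k·δ = 2.1285 × 47.1 = 100.25 N

100 N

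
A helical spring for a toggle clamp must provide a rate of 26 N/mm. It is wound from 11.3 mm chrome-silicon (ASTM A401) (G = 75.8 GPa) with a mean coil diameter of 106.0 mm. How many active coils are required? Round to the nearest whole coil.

5

N_a = Gd⁴/(8D³k) = (75.8×10³ × 11.3⁴)/(8 × 106.0³ × 26)
    = 1.2359e+09 / 2.47731e+08 = 4.989 → 5 coils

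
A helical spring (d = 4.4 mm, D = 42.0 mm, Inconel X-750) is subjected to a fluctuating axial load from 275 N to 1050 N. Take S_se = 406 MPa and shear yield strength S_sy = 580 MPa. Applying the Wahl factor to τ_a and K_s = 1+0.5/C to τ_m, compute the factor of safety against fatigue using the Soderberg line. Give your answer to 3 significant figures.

C = D/d = 42.0/4.4 = 9.5455; K_W = (4C−1)/(4C−4)+0.615/C = 1.1522; K_s = 1+0.5/C = 1.0524
F_a = (F_max−F_min)/2 = 387.5 N; F_m = (F_max+F_min)/2 = 662.5 N
τ_a = K_W·8F_aD/(πd³) = 1.1522 × 486.52 = 560.57 MPa
τ_m = K_s·8F_mD/(πd³) = 1.0524 × 831.8 = 875.37 MPa
Soderberg: 1/n_f = τ_a/S_se + τ_m/S_sy = 560.57/406 + 875.37/580 = 1.38071 + 1.50925 = 2.89
n_f = 1/2.89 = 0.346

0.346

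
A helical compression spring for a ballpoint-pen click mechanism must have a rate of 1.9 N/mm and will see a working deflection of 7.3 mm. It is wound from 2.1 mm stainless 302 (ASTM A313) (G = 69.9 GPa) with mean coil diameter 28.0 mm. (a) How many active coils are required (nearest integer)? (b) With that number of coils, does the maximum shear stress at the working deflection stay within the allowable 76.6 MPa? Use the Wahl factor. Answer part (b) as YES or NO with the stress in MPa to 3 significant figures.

(a) 4 coils; (b) NO, τ_max = 120 MPa

N_a = Gd⁴/(8D³k) = (69.9×10³)(2.1⁴)/(8·28.0³·1.9) = 4.074 → N_a = 4
Actual rate k = Gd⁴/(8D³·4) = 1.9352 N/mm
Working load F = kδ = 1.9352·7.3 = 14.127 N
C = 28.0/2.1 = 13.3333; K_W = (4C−1)/(4C−4)+0.615/C = 1.1069
τ_max = K_W·8FD/(πd³) = 1.1069·108.77 = 120.4 MPa
τ_max > 76.6 MPa → exceeds allowable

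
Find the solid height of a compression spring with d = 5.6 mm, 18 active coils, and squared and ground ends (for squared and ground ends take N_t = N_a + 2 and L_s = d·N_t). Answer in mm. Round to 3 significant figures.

squared and ground ends: N_t = N_a + 2 = 18 + 2 = 20
L_s = d·N_t = 5.6 × 20 = 112 mm

112 mm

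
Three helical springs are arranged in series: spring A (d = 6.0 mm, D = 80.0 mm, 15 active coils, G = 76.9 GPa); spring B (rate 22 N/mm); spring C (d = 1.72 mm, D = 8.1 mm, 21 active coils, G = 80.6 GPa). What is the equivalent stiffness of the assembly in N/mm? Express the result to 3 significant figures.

1.27 N/mm

k_A = Gd⁴/(8D³N_a) = (76.9×10³)(6.0⁴)/(8·80.0³·15) = 1.6221 N/mm
k_C = Gd⁴/(8D³N_a) = (80.6×10³)(1.72⁴)/(8·8.1³·21) = 7.901 N/mm
Series: 1/k_eq = 1/1.6221 + 1/22 + 1/7.901 = 0.7885; k_eq = 1.2682 N/mm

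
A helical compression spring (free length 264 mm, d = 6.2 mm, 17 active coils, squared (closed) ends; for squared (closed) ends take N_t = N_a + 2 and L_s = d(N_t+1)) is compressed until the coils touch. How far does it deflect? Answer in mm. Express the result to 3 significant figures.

140 mm

N_t = 19; L_s = 6.2·20 = 124 mm
δ_solid = L₀ − L_s = 264 − 124 = 140 mm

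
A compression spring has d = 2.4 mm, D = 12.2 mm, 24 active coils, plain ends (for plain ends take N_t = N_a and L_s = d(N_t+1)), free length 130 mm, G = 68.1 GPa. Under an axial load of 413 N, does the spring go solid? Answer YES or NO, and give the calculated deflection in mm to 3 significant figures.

k = Gd⁴/(8D³N_a) = (68.1×10³)(2.4⁴)/(8·12.2³·24) = 6.4805 N/mm
N_t = 24; L_s = 2.4·25 = 60 mm; δ_solid = L₀ − L_s = 130 − 60 = 70 mm
δ = F/k = 413/6.4805 = 63.729 mm
δ < δ_solid → spring does not go solid

NO, δ = 63.7 mm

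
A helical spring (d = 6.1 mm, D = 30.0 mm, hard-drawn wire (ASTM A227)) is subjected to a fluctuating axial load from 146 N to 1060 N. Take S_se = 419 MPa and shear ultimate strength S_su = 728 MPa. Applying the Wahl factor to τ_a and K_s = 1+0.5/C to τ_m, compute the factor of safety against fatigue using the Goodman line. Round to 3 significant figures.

1.27

C = D/d = 30.0/6.1 = 4.9180; K_W = (4C−1)/(4C−4)+0.615/C = 1.3165; K_s = 1+0.5/C = 1.1017
F_a = (F_max−F_min)/2 = 457 N; F_m = (F_max+F_min)/2 = 603 N
τ_a = K_W·8F_aD/(πd³) = 1.3165 × 153.81 = 202.49 MPa
τ_m = K_s·8F_mD/(πd³) = 1.1017 × 202.95 = 223.58 MPa
Goodman: 1/n_f = τ_a/S_se + τ_m/S_su = 202.49/419 + 223.58/728 = 0.48327 + 0.30712 = 0.79039
n_f = 1/0.79039 = 1.265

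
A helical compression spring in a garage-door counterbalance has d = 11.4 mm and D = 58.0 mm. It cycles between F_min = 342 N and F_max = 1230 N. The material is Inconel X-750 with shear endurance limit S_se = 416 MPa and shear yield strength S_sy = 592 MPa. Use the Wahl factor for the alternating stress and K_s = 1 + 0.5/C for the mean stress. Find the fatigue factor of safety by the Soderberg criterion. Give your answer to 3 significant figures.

3.52

C = D/d = 58.0/11.4 = 5.0877; K_W = (4C−1)/(4C−4)+0.615/C = 1.3044; K_s = 1+0.5/C = 1.0983
F_a = (F_max−F_min)/2 = 444 N; F_m = (F_max+F_min)/2 = 786 N
τ_a = K_W·8F_aD/(πd³) = 1.3044 × 44.263 = 57.734 MPa
τ_m = K_s·8F_mD/(πd³) = 1.0983 × 78.357 = 86.057 MPa
Soderberg: 1/n_f = τ_a/S_se + τ_m/S_sy = 57.734/416 + 86.057/592 = 0.13878 + 0.14537 = 0.28415
n_f = 1/0.28415 = 3.519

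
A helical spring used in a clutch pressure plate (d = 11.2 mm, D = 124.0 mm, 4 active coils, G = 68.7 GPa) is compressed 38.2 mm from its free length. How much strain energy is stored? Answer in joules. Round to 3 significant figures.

12.9 J

k = Gd⁴/(8D³N_a) = (68.7×10³)(11.2⁴)/(8·124.0³·4) = 17.718 N/mm
U = ½kδ² = 0.5 × 17.718 × 38.2² = 12927 N·mm = 12.927 J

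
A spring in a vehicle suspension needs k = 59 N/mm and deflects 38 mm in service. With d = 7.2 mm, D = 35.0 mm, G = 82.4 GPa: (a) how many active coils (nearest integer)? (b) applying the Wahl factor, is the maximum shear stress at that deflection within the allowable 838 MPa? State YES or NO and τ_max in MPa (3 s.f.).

(a) 11 coils; (b) YES, τ_max = 703 MPa

N_a = Gd⁴/(8D³k) = (82.4×10³)(7.2⁴)/(8·35.0³·59) = 10.94 → N_a = 11
Actual rate k = Gd⁴/(8D³·11) = 58.691 N/mm
Working load F = kδ = 58.691·38 = 2230.3 N
C = 35.0/7.2 = 4.8611; K_W = (4C−1)/(4C−4)+0.615/C = 1.3208
τ_max = K_W·8FD/(πd³) = 1.3208·532.56 = 703.38 MPa
τ_max ≤ 838 MPa → acceptable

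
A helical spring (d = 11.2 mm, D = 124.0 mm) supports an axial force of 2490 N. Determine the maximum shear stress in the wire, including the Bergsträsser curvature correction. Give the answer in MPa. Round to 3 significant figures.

Spring index C = D/d = 124.0/11.2 = 11.0714
K_B = (4C+2)/(4C−3) = 46.286/41.286 = 1.1211
τ₀ = 8FD/(πd³) = 8·2490·124.0/(π·11.2³) = 2.47008e+06/4413.7 = 559.64 MPa
τ_max = K·τ₀ = 1.1211 × 559.64 = 627.41 MPa

627 MPa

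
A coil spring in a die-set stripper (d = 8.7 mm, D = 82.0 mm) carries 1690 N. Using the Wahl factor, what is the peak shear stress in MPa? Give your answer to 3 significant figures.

Spring index C = D/d = 82.0/8.7 = 9.4253
K_W = (4C−1)/(4C−4) + 0.615/C = 36.701/33.701 + 0.0652 = 1.1543
τ₀ = 8FD/(πd³) = 8·1690·82.0/(π·8.7³) = 1.10864e+06/2068.7 = 535.9 MPa
τ_max = K·τ₀ = 1.1543 × 535.9 = 618.57 MPa

619 MPa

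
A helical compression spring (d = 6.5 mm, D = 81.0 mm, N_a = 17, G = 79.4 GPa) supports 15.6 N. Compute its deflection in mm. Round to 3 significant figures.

7.96 mm

k = Gd⁴/(8D³N_a) = (79.4×10³)(6.5⁴)/(8·81.0³·17) = 1.961 N/mm
δ = F/k = 15.6 / 1.961 = 7.9551 mm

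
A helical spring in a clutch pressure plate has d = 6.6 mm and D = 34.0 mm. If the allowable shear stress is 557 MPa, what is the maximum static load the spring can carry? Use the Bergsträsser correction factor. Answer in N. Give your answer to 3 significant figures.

C = D/d = 34.0/6.6 = 5.1515
K_B = (4C+2)/(4C−3) = 22.606/17.606 = 1.2840
τ_max = K·8FD/(πd³) → F_max = τ_allow·πd³/(8DK)
F_max = 557·π·6.6³/(8·34.0·1.2840) = 5.0308e+05/349.25 = 1440.5 N

1440 N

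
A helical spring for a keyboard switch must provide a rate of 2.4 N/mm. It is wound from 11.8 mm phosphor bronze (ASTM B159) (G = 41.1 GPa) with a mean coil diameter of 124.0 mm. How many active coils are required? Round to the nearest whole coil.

22

N_a = Gd⁴/(8D³k) = (41.1×10³ × 11.8⁴)/(8 × 124.0³ × 2.4)
    = 7.96838e+08 / 3.66072e+07 = 21.77 → 22 coils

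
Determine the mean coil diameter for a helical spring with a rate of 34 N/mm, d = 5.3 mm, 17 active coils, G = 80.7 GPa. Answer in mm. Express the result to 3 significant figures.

D = (Gd⁴/(8N_a·k))^(1/3) = (80.7×10³·5.3⁴/(8·17·34))^(1/3)
  = (13770.8)^(1/3) = 23.9692 mm

24.0 mm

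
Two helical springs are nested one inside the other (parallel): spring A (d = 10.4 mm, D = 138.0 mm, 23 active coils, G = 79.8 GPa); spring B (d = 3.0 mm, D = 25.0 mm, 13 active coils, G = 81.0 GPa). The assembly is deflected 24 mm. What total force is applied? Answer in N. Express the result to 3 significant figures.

k_A = Gd⁴/(8D³N_a) = (79.8×10³)(10.4⁴)/(8·138.0³·23) = 1.9306 N/mm
k_B = Gd⁴/(8D³N_a) = (81.0×10³)(3.0⁴)/(8·25.0³·13) = 4.0375 N/mm
Parallel: k_eq = 1.9306 + 4.0375 = 5.9681 N/mm
F = k_eq·δ = 5.9681·24 = 143.23 N

143 N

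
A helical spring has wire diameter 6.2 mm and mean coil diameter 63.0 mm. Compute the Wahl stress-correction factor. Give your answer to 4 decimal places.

C = D/d = 63.0/6.2 = 10.1613
K_W = (4C−1)/(4C−4) + 0.615/C = 39.645/36.645 + 0.0605 = 1.1424

1.1424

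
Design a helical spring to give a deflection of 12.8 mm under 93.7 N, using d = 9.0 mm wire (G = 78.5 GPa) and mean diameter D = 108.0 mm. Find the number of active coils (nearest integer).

Required rate k = F/δ = 93.7/12.8 = 7.3203 N/mm
N_a = Gd⁴/(8D³k) = (78.5×10³ × 9.0⁴)/(8 × 108.0³ × 7.3203)
    = 5.15038e+08 / 7.37719e+07 = 6.982 → 7 coils

7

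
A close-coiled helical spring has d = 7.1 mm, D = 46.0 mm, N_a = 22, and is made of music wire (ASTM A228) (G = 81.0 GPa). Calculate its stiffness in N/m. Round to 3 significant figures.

12000 N/m

k = Gd⁴/(8D³N_a) = (81.0×10³ × 7.1⁴) / (8 × 46.0³ × 22)
  = 2.05835e+08 / 1.71311e+07 = 12.015 N/mm = 12015 N/m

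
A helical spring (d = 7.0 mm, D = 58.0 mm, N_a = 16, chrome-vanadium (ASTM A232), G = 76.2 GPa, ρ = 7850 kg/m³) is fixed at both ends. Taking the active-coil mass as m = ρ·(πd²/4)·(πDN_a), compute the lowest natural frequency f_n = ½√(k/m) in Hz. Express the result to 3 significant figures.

45.6 Hz

k = Gd⁴/(8D³N_a) = (76.2×10³)(7.0⁴)/(8·58.0³·16) = 7.3258 N/mm = 7325.8 N/m
Wire length L = πDN_a = π·58.0·16 = 2915.4 mm
m = ρ·(πd²/4)·L = 7850 × 38.485×10⁻⁶ m² × 2.9154 m = 0.88075 kg
f_n = ½√(k/m) = 0.5·√(7325.8/0.88075) = 0.5·√(8317.6) = 45.601 Hz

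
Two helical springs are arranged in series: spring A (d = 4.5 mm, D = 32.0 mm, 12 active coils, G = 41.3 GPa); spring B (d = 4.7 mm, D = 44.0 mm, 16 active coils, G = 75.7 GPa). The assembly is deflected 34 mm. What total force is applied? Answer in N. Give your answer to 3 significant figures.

70.7 N

k_A = Gd⁴/(8D³N_a) = (41.3×10³)(4.5⁴)/(8·32.0³·12) = 5.3837 N/mm
k_B = Gd⁴/(8D³N_a) = (75.7×10³)(4.7⁴)/(8·44.0³·16) = 3.3878 N/mm
Series: 1/k_eq = 1/5.3837 + 1/3.3878 = 0.48092; k_eq = 2.0793 N/mm
F = k_eq·δ = 2.0793·34 = 70.697 N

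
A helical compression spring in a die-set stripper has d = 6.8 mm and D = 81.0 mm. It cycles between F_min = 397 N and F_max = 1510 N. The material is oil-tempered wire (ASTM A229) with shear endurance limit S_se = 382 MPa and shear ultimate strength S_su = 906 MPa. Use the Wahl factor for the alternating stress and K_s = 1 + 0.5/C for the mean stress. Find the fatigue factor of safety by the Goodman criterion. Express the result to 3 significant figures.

C = D/d = 81.0/6.8 = 11.9118; K_W = (4C−1)/(4C−4)+0.615/C = 1.1204; K_s = 1+0.5/C = 1.0420
F_a = (F_max−F_min)/2 = 556.5 N; F_m = (F_max+F_min)/2 = 953.5 N
τ_a = K_W·8F_aD/(πd³) = 1.1204 × 365.06 = 409 MPa
τ_m = K_s·8F_mD/(πd³) = 1.0420 × 625.49 = 651.74 MPa
Goodman: 1/n_f = τ_a/S_se + τ_m/S_su = 409/382 + 651.74/906 = 1.07068 + 0.71936 = 1.79
n_f = 1/1.79 = 0.5586

0.559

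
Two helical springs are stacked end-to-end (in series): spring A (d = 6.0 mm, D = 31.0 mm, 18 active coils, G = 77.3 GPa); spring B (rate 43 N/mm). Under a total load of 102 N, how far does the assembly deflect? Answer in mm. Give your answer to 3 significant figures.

k_A = Gd⁴/(8D³N_a) = (77.3×10³)(6.0⁴)/(8·31.0³·18) = 23.353 N/mm
Series: 1/k_eq = 1/23.353 + 1/43 = 0.066077; k_eq = 15.134 N/mm
δ = F/k_eq = 102/15.134 = 6.7399 mm

6.74 mm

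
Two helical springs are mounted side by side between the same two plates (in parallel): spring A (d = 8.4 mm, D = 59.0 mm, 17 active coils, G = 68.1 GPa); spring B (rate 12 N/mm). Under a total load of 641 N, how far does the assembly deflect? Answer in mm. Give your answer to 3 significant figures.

k_A = Gd⁴/(8D³N_a) = (68.1×10³)(8.4⁴)/(8·59.0³·17) = 12.139 N/mm
Parallel: k_eq = 12.139 + 12 = 24.139 N/mm
δ = F/k_eq = 641/24.139 = 26.555 mm

26.6 mm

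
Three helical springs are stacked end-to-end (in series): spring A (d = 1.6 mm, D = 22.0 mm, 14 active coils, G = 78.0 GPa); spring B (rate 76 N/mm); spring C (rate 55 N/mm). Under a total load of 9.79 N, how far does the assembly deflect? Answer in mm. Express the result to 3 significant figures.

k_A = Gd⁴/(8D³N_a) = (78.0×10³)(1.6⁴)/(8·22.0³·14) = 0.42864 N/mm
Series: 1/k_eq = 1/0.42864 + 1/76 + 1/55 = 2.3643; k_eq = 0.42295 N/mm
δ = F/k_eq = 9.79/0.42295 = 23.147 mm

23.1 mm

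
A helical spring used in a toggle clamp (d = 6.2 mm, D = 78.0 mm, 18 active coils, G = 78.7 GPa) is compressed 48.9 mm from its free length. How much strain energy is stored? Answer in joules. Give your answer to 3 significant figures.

2.03 J

k = Gd⁴/(8D³N_a) = (78.7×10³)(6.2⁴)/(8·78.0³·18) = 1.7017 N/mm
U = ½kδ² = 0.5 × 1.7017 × 48.9² = 2034.6 N·mm = 2.0346 J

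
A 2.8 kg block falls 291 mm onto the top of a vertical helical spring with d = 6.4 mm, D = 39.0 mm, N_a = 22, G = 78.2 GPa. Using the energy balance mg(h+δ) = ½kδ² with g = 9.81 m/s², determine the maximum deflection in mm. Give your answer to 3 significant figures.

k = Gd⁴/(8D³N_a) = (78.2×10³)(6.4⁴)/(8·39.0³·22) = 12.567 N/mm
W = mg = 2.8 × 9.81 = 27.468 N
½kδ² − Wδ − Wh = 0 → δ = (W + √(W² + 2kWh))/k
δ = (27.468 + √(754.49 + 200895))/12.567 = (27.468 + 449.05)/12.567 = 37.92 mm

37.9 mm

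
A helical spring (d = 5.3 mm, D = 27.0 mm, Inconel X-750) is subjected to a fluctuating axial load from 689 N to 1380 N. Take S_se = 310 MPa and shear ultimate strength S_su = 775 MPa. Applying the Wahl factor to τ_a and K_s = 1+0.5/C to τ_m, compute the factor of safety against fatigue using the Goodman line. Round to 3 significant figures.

C = D/d = 27.0/5.3 = 5.0943; K_W = (4C−1)/(4C−4)+0.615/C = 1.3039; K_s = 1+0.5/C = 1.0981
F_a = (F_max−F_min)/2 = 345.5 N; F_m = (F_max+F_min)/2 = 1034.5 N
τ_a = K_W·8F_aD/(πd³) = 1.3039 × 159.56 = 208.05 MPa
τ_m = K_s·8F_mD/(πd³) = 1.0981 × 477.76 = 524.65 MPa
Goodman: 1/n_f = τ_a/S_se + τ_m/S_su = 208.05/310 + 524.65/775 = 0.67113 + 0.67696 = 1.3481
n_f = 1/1.3481 = 0.7418

0.742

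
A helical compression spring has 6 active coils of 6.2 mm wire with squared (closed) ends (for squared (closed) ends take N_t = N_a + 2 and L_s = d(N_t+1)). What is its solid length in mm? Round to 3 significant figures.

55.8 mm

squared (closed) ends: N_t = N_a + 2 = 6 + 2 = 8
L_s = d·(N_t+1) = 6.2 × 9 = 55.8 mm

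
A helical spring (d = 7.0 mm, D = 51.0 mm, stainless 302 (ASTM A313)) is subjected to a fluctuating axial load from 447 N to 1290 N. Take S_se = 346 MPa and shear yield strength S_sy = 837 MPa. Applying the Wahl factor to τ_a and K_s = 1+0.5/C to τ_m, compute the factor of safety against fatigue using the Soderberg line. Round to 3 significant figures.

1.03

C = D/d = 51.0/7.0 = 7.2857; K_W = (4C−1)/(4C−4)+0.615/C = 1.2037; K_s = 1+0.5/C = 1.0686
F_a = (F_max−F_min)/2 = 421.5 N; F_m = (F_max+F_min)/2 = 868.5 N
τ_a = K_W·8F_aD/(πd³) = 1.2037 × 159.59 = 192.11 MPa
τ_m = K_s·8F_mD/(πd³) = 1.0686 × 328.84 = 351.41 MPa
Soderberg: 1/n_f = τ_a/S_se + τ_m/S_sy = 192.11/346 + 351.41/837 = 0.55522 + 0.41984 = 0.97507
n_f = 1/0.97507 = 1.026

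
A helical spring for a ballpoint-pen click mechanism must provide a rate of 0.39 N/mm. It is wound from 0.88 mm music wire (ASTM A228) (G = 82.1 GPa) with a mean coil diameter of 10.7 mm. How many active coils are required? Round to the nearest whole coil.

13

N_a = Gd⁴/(8D³k) = (82.1×10³ × 0.88⁴)/(8 × 10.7³ × 0.39)
    = 49235 / 3822.13 = 12.88 → 13 coils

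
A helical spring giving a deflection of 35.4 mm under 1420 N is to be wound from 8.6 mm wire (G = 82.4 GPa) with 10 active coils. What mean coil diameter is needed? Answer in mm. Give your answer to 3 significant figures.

52.0 mm

Required rate k = F/δ = 1420/35.4 = 40.113 N/mm
D = (Gd⁴/(8N_a·k))^(1/3) = (82.4×10³·8.6⁴/(8·10·40.113))^(1/3)
  = (140458)^(1/3) = 51.9815 mm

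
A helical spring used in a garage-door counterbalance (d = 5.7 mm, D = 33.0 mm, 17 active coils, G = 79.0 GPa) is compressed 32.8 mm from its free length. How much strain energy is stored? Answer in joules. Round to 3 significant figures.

9.18 J

k = Gd⁴/(8D³N_a) = (79.0×10³)(5.7⁴)/(8·33.0³·17) = 17.063 N/mm
U = ½kδ² = 0.5 × 17.063 × 32.8² = 9178.3 N·mm = 9.1783 J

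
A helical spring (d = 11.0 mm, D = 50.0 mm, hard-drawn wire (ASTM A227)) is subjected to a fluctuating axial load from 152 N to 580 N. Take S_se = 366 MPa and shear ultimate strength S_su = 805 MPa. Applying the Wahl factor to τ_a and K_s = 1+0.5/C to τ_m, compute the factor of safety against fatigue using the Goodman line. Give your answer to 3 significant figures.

C = D/d = 50.0/11.0 = 4.5455; K_W = (4C−1)/(4C−4)+0.615/C = 1.3468; K_s = 1+0.5/C = 1.1100
F_a = (F_max−F_min)/2 = 214 N; F_m = (F_max+F_min)/2 = 366 N
τ_a = K_W·8F_aD/(πd³) = 1.3468 × 20.471 = 27.572 MPa
τ_m = K_s·8F_mD/(πd³) = 1.1100 × 35.012 = 38.863 MPa
Goodman: 1/n_f = τ_a/S_se + τ_m/S_su = 27.572/366 + 38.863/805 = 0.07533 + 0.04828 = 0.12361
n_f = 1/0.12361 = 8.09

8.09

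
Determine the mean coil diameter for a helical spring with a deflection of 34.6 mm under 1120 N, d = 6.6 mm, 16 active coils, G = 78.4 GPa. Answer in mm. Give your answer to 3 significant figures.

Required rate k = F/δ = 1120/34.6 = 32.37 N/mm
D = (Gd⁴/(8N_a·k))^(1/3) = (78.4×10³·6.6⁴/(8·16·32.37))^(1/3)
  = (35903.8)^(1/3) = 32.9898 mm

33.0 mm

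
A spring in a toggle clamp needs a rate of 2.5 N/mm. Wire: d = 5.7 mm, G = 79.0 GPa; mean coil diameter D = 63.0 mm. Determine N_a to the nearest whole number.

17

N_a = Gd⁴/(8D³k) = (79.0×10³ × 5.7⁴)/(8 × 63.0³ × 2.5)
    = 8.33924e+07 / 5.00094e+06 = 16.68 → 17 coils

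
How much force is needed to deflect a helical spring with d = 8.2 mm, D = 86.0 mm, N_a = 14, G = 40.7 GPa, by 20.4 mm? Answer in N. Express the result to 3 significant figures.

52.7 N

k = Gd⁴/(8D³N_a) = (40.7×10³)(8.2⁴)/(8·86.0³·14) = 2.5831 N/mm
F = k·δ = 2.5831 × 20.4 = 52.695 N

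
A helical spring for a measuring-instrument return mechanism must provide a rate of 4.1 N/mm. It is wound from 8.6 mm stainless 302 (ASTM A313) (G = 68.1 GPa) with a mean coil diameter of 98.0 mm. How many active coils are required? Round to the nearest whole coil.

N_a = Gd⁴/(8D³k) = (68.1×10³ × 8.6⁴)/(8 × 98.0³ × 4.1)
    = 3.72513e+08 / 3.08711e+07 = 12.07 → 12 coils

12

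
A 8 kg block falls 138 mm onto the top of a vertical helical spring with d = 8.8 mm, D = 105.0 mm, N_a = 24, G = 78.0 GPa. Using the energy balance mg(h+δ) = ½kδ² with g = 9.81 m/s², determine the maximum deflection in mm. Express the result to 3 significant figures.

145 mm

k = Gd⁴/(8D³N_a) = (78.0×10³)(8.8⁴)/(8·105.0³·24) = 2.1045 N/mm
W = mg = 8 × 9.81 = 78.48 N
½kδ² − Wδ − Wh = 0 → δ = (W + √(W² + 2kWh))/k
δ = (78.48 + √(6159.1 + 45585.2))/2.1045 = (78.48 + 227.47)/2.1045 = 145.38 mm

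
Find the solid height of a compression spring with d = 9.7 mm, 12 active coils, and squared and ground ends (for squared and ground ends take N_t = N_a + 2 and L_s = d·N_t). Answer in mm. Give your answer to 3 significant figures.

squared and ground ends: N_t = N_a + 2 = 12 + 2 = 14
L_s = d·N_t = 9.7 × 14 = 135.8 mm

136 mm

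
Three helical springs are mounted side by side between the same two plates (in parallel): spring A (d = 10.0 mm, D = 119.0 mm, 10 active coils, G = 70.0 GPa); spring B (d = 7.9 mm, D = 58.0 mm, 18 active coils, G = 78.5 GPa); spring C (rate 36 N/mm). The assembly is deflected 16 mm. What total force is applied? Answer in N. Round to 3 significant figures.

k_A = Gd⁴/(8D³N_a) = (70.0×10³)(10.0⁴)/(8·119.0³·10) = 5.1924 N/mm
k_B = Gd⁴/(8D³N_a) = (78.5×10³)(7.9⁴)/(8·58.0³·18) = 10.883 N/mm
Parallel: k_eq = 5.1924 + 10.883 + 36 = 52.075 N/mm
F = k_eq·δ = 52.075·16 = 833.2 N

833 N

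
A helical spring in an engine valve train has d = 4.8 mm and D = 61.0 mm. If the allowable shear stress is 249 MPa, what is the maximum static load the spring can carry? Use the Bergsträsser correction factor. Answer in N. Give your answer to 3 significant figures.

C = D/d = 61.0/4.8 = 12.7083
K_B = (4C+2)/(4C−3) = 52.833/47.833 = 1.1045
τ_max = K·8FD/(πd³) → F_max = τ_allow·πd³/(8DK)
F_max = 249·π·4.8³/(8·61.0·1.1045) = 86511/539.01 = 160.5 N

161 N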